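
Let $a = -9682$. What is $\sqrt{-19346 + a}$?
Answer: $2 i \sqrt{7257} \approx 170.38 i$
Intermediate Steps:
$\sqrt{-19346 + a} = \sqrt{-19346 - 9682} = \sqrt{-29028} = 2 i \sqrt{7257}$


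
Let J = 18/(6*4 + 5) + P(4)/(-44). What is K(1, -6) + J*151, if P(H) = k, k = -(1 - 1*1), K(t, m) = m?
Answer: 2544/29 ≈ 87.724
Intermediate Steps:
k = 0 (k = -(1 - 1) = -1*0 = 0)
P(H) = 0
J = 18/29 (J = 18/(6*4 + 5) + 0/(-44) = 18/(24 + 5) + 0*(-1/44) = 18/29 + 0 = 18/29 ≈ 0.62069)
K(1, -6) + J*151 = -6 + (18/29)*151 = -6 + 2718/29 = 2544/29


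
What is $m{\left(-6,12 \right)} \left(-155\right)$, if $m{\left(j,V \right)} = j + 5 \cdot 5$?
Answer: $-2945$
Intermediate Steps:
$m{\left(j,V \right)} = 25 + j$ ($m{\left(j,V \right)} = j + 25 = 25 + j$)
$m{\left(-6,12 \right)} \left(-155\right) = \left(25 - 6\right) \left(-155\right) = 19 \left(-155\right) = -2945$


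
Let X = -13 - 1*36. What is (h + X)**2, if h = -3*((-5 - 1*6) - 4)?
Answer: 16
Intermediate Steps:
X = -49 (X = -13 - 36 = -49)
h = 45 (h = -3*((-5 - 6) - 4) = -3*(-11 - 4) = -3*(-15) = 45)
(h + X)**2 = (45 - 49)**2 = (-4)**2 = 16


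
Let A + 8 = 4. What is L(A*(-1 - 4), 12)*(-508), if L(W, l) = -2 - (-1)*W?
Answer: -9144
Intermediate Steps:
A = -4 (A = -8 + 4 = -4)
L(W, l) = -2 + W
L(A*(-1 - 4), 12)*(-508) = (-2 - 4*(-1 - 4))*(-508) = (-2 - 4*(-5))*(-508) = (-2 + 20)*(-508) = 18*(-508) = -9144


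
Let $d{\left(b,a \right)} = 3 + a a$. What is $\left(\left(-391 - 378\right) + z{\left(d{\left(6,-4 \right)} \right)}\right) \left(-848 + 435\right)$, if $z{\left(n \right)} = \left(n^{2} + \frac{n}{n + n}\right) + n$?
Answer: $\frac{320901}{2} \approx 1.6045 \cdot 10^{5}$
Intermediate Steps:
$d{\left(b,a \right)} = 3 + a^{2}$
$z{\left(n \right)} = \frac{1}{2} + n + n^{2}$ ($z{\left(n \right)} = \left(n^{2} + \frac{n}{2 n}\right) + n = \left(n^{2} + \frac{1}{2 n} n\right) + n = \left(n^{2} + \frac{1}{2}\right) + n = \left(\frac{1}{2} + n^{2}\right) + n = \frac{1}{2} + n + n^{2}$)
$\left(\left(-391 - 378\right) + z{\left(d{\left(6,-4 \right)} \right)}\right) \left(-848 + 435\right) = \left(\left(-391 - 378\right) + \left(\frac{1}{2} + \left(3 + \left(-4\right)^{2}\right) + \left(3 + \left(-4\right)^{2}\right)^{2}\right)\right) \left(-848 + 435\right) = \left(-769 + \left(\frac{1}{2} + \left(3 + 16\right) + \left(3 + 16\right)^{2}\right)\right) \left(-413\right) = \left(-769 + \left(\frac{1}{2} + 19 + 19^{2}\right)\right) \left(-413\right) = \left(-769 + \left(\frac{1}{2} + 19 + 361\right)\right) \left(-413\right) = \left(-769 + \frac{761}{2}\right) \left(-413\right) = \left(- \frac{777}{2}\right) \left(-413\right) = \frac{320901}{2}$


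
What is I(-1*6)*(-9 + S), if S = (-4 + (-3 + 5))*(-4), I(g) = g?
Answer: 6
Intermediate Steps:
S = 8 (S = (-4 + 2)*(-4) = -2*(-4) = 8)
I(-1*6)*(-9 + S) = (-1*6)*(-9 + 8) = -6*(-1) = 6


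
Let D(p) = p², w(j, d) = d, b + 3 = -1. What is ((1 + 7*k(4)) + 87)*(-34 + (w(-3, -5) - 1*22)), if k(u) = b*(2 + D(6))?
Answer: 59536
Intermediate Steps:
b = -4 (b = -3 - 1 = -4)
k(u) = -152 (k(u) = -4*(2 + 6²) = -4*(2 + 36) = -4*38 = -152)
((1 + 7*k(4)) + 87)*(-34 + (w(-3, -5) - 1*22)) = ((1 + 7*(-152)) + 87)*(-34 + (-5 - 1*22)) = ((1 - 1064) + 87)*(-34 + (-5 - 22)) = (-1063 + 87)*(-34 - 27) = -976*(-61) = 59536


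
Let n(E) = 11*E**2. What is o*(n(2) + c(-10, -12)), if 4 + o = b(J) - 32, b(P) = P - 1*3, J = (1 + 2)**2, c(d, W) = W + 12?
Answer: -1320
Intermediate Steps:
c(d, W) = 12 + W
J = 9 (J = 3**2 = 9)
b(P) = -3 + P (b(P) = P - 3 = -3 + P)
o = -30 (o = -4 + ((-3 + 9) - 32) = -4 + (6 - 32) = -4 - 26 = -30)
o*(n(2) + c(-10, -12)) = -30*(11*2**2 + (12 - 12)) = -30*(11*4 + 0) = -30*(44 + 0) = -30*44 = -1320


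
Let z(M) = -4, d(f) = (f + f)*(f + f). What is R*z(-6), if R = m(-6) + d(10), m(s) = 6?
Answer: -1624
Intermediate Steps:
d(f) = 4*f² (d(f) = (2*f)*(2*f) = 4*f²)
R = 406 (R = 6 + 4*10² = 6 + 4*100 = 6 + 400 = 406)
R*z(-6) = 406*(-4) = -1624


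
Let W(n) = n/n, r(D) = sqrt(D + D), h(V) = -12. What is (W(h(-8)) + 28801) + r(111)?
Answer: 28802 + sqrt(222) ≈ 28817.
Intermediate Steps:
r(D) = sqrt(2)*sqrt(D) (r(D) = sqrt(2*D) = sqrt(2)*sqrt(D))
W(n) = 1
(W(h(-8)) + 28801) + r(111) = (1 + 28801) + sqrt(2)*sqrt(111) = 28802 + sqrt(222)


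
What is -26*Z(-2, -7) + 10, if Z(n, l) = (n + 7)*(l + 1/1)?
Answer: 790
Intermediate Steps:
Z(n, l) = (1 + l)*(7 + n) (Z(n, l) = (7 + n)*(l + 1) = (7 + n)*(1 + l) = (1 + l)*(7 + n))
-26*Z(-2, -7) + 10 = -26*(7 - 2 + 7*(-7) - 7*(-2)) + 10 = -26*(7 - 2 - 49 + 14) + 10 = -26*(-30) + 10 = 780 + 10 = 790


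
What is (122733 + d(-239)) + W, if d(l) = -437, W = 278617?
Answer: 400913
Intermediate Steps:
(122733 + d(-239)) + W = (122733 - 437) + 278617 = 122296 + 278617 = 400913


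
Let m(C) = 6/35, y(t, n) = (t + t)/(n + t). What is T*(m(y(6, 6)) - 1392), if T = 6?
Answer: -292284/35 ≈ -8351.0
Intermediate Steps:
y(t, n) = 2*t/(n + t) (y(t, n) = (2*t)/(n + t) = 2*t/(n + t))
m(C) = 6/35 (m(C) = 6*(1/35) = 6/35)
T*(m(y(6, 6)) - 1392) = 6*(6/35 - 1392) = 6*(-48714/35) = -292284/35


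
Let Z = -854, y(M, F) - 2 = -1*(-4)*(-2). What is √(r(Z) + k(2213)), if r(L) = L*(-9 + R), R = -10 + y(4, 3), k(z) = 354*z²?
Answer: 2*√433422494 ≈ 41638.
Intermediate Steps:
y(M, F) = -6 (y(M, F) = 2 - 1*(-4)*(-2) = 2 + 4*(-2) = 2 - 8 = -6)
R = -16 (R = -10 - 6 = -16)
r(L) = -25*L (r(L) = L*(-9 - 16) = L*(-25) = -25*L)
√(r(Z) + k(2213)) = √(-25*(-854) + 354*2213²) = √(21350 + 354*4897369) = √(21350 + 1733668626) = √1733689976 = 2*√433422494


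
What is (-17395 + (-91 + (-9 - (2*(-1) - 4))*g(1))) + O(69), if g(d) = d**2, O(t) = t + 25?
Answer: -17395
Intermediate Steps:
O(t) = 25 + t
(-17395 + (-91 + (-9 - (2*(-1) - 4))*g(1))) + O(69) = (-17395 + (-91 + (-9 - (2*(-1) - 4))*1**2)) + (25 + 69) = (-17395 + (-91 + (-9 - (-2 - 4))*1)) + 94 = (-17395 + (-91 + (-9 - 1*(-6))*1)) + 94 = (-17395 + (-91 + (-9 + 6)*1)) + 94 = (-17395 + (-91 - 3*1)) + 94 = (-17395 + (-91 - 3)) + 94 = (-17395 - 94) + 94 = -17489 + 94 = -17395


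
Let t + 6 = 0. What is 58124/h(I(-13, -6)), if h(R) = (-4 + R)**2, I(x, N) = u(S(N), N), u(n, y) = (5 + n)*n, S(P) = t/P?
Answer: 14531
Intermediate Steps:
t = -6 (t = -6 + 0 = -6)
S(P) = -6/P
u(n, y) = n*(5 + n)
I(x, N) = -6*(5 - 6/N)/N (I(x, N) = (-6/N)*(5 - 6/N) = -6*(5 - 6/N)/N)
58124/h(I(-13, -6)) = 58124/((-4 + 6*(6 - 5*(-6))/(-6)**2)**2) = 58124/((-4 + 6*(1/36)*(6 + 30))**2) = 58124/((-4 + 6*(1/36)*36)**2) = 58124/((-4 + 6)**2) = 58124/(2**2) = 58124/4 = 58124*(1/4) = 14531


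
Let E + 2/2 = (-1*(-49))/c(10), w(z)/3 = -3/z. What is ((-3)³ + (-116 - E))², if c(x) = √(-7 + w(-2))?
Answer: 96018/5 - 13916*I*√10/5 ≈ 19204.0 - 8801.3*I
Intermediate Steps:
w(z) = -9/z (w(z) = 3*(-3/z) = -9/z)
c(x) = I*√10/2 (c(x) = √(-7 - 9/(-2)) = √(-7 - 9*(-½)) = √(-7 + 9/2) = √(-5/2) = I*√10/2)
E = -1 - 49*I*√10/5 (E = -1 + (-1*(-49))/((I*√10/2)) = -1 + 49*(-I*√10/5) = -1 - 49*I*√10/5 ≈ -1.0 - 30.99*I)
((-3)³ + (-116 - E))² = ((-3)³ + (-116 - (-1 - 49*I*√10/5)))² = (-27 + (-116 + (1 + 49*I*√10/5)))² = (-27 + (-115 + 49*I*√10/5))² = (-142 + 49*I*√10/5)²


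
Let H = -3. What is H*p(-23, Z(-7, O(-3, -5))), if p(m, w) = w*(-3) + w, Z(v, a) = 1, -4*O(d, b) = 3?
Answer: 6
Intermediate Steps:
O(d, b) = -¾ (O(d, b) = -¼*3 = -¾)
p(m, w) = -2*w (p(m, w) = -3*w + w = -2*w)
H*p(-23, Z(-7, O(-3, -5))) = -(-6) = -3*(-2) = 6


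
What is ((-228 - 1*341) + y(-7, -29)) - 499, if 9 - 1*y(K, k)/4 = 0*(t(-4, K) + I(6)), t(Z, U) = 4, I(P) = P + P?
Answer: -1032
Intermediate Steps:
I(P) = 2*P
y(K, k) = 36 (y(K, k) = 36 - 0*(4 + 2*6) = 36 - 0*(4 + 12) = 36 - 0*16 = 36 - 4*0 = 36 + 0 = 36)
((-228 - 1*341) + y(-7, -29)) - 499 = ((-228 - 1*341) + 36) - 499 = ((-228 - 341) + 36) - 499 = (-569 + 36) - 499 = -533 - 499 = -1032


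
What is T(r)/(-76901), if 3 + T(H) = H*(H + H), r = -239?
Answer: -114239/76901 ≈ -1.4855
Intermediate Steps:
T(H) = -3 + 2*H² (T(H) = -3 + H*(H + H) = -3 + H*(2*H) = -3 + 2*H²)
T(r)/(-76901) = (-3 + 2*(-239)²)/(-76901) = (-3 + 2*57121)*(-1/76901) = (-3 + 114242)*(-1/76901) = 114239*(-1/76901) = -114239/76901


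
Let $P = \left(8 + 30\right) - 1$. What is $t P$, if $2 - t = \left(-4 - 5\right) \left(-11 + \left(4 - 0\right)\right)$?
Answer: $-2257$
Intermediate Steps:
$t = -61$ ($t = 2 - \left(-4 - 5\right) \left(-11 + \left(4 - 0\right)\right) = 2 - - 9 \left(-11 + \left(4 + 0\right)\right) = 2 - - 9 \left(-11 + 4\right) = 2 - \left(-9\right) \left(-7\right) = 2 - 63 = -61$)
$P = 37$ ($P = 38 - 1 = 37$)
$t P = \left(-61\right) 37 = -2257$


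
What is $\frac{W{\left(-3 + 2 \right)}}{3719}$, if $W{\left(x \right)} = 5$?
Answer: $\frac{5}{3719} \approx 0.0013444$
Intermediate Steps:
$\frac{W{\left(-3 + 2 \right)}}{3719} = \frac{5}{3719}$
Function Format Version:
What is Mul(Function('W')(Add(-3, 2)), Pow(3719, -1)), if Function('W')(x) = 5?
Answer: Rational(5, 3719) ≈ 0.0013444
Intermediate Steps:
Mul(Function('W')(Add(-3, 2)), Pow(3719, -1)) = Mul(5, Pow(3719, -1)) = Mul(5, Rational(1, 3719)) = Rational(5, 3719)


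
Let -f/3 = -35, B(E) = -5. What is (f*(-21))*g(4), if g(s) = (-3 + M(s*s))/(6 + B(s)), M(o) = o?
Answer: -28665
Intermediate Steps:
f = 105 (f = -3*(-35) = 105)
g(s) = -3 + s**2 (g(s) = (-3 + s*s)/(6 - 5) = (-3 + s**2)/1 = (-3 + s**2)*1 = -3 + s**2)
(f*(-21))*g(4) = (105*(-21))*(-3 + 4**2) = -2205*(-3 + 16) = -2205*13 = -28665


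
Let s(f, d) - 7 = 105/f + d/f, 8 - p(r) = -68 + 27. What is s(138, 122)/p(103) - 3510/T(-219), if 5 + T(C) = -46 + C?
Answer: 89099/6762 ≈ 13.176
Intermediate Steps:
p(r) = 49 (p(r) = 8 - (-68 + 27) = 8 - 1*(-41) = 8 + 41 = 49)
T(C) = -51 + C (T(C) = -5 + (-46 + C) = -51 + C)
s(f, d) = 7 + 105/f + d/f (s(f, d) = 7 + (105/f + d/f) = 7 + 105/f + d/f)
s(138, 122)/p(103) - 3510/T(-219) = ((105 + 122 + 7*138)/138)/49 - 3510/(-51 - 219) = ((105 + 122 + 966)/138)*(1/49) - 3510/(-270) = ((1/138)*1193)*(1/49) - 3510*(-1/270) = (1193/138)*(1/49) + 13 = 1193/6762 + 13 = 89099/6762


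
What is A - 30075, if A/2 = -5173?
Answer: -40421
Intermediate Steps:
A = -10346 (A = 2*(-5173) = -10346)
A - 30075 = -10346 - 30075 = -40421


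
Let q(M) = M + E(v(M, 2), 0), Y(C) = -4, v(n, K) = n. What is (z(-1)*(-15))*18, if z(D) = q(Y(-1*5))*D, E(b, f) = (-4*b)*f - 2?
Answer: -1620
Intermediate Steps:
E(b, f) = -2 - 4*b*f (E(b, f) = -4*b*f - 2 = -2 - 4*b*f)
q(M) = -2 + M (q(M) = M + (-2 - 4*M*0) = M + (-2 + 0) = M - 2 = -2 + M)
z(D) = -6*D (z(D) = (-2 - 4)*D = -6*D)
(z(-1)*(-15))*18 = (-6*(-1)*(-15))*18 = (6*(-15))*18 = -90*18 = -1620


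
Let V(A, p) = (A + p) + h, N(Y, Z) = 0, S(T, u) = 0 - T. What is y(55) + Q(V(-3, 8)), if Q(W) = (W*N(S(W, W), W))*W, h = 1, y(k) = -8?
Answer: -8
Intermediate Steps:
S(T, u) = -T
V(A, p) = 1 + A + p (V(A, p) = (A + p) + 1 = 1 + A + p)
Q(W) = 0 (Q(W) = (W*0)*W = 0*W = 0)
y(55) + Q(V(-3, 8)) = -8 + 0 = -8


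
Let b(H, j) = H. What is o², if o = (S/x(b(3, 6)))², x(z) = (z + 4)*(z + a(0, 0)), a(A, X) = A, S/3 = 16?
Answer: 65536/2401 ≈ 27.295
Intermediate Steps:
S = 48 (S = 3*16 = 48)
x(z) = z*(4 + z) (x(z) = (z + 4)*(z + 0) = (4 + z)*z = z*(4 + z))
o = 256/49 (o = (48/((3*(4 + 3))))² = (48/((3*7)))² = (48/21)² = (48*(1/21))² = (16/7)² = 256/49 ≈ 5.2245)
o² = (256/49)² = 65536/2401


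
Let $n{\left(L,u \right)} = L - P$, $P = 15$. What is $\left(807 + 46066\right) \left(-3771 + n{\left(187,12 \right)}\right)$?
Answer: $-168695927$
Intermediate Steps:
$n{\left(L,u \right)} = -15 + L$ ($n{\left(L,u \right)} = L - 15 = -15 + L$)
$\left(807 + 46066\right) \left(-3771 + n{\left(187,12 \right)}\right) = \left(807 + 46066\right) \left(-3771 + \left(-15 + 187\right)\right) = 46873 \left(-3771 + 172\right) = 46873 \left(-3599\right) = -168695927$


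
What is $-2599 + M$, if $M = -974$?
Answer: $-3573$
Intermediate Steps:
$-2599 + M = -2599 - 974 = -3573$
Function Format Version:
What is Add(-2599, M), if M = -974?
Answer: -3573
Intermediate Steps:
Add(-2599, M) = Add(-2599, -974) = -3573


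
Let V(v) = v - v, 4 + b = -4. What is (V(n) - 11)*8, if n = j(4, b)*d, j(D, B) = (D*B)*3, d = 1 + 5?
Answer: -88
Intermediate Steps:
b = -8 (b = -4 - 4 = -8)
d = 6
j(D, B) = 3*B*D (j(D, B) = (B*D)*3 = 3*B*D)
n = -576 (n = (3*(-8)*4)*6 = -96*6 = -576)
V(v) = 0
(V(n) - 11)*8 = (0 - 11)*8 = -11*8 = -88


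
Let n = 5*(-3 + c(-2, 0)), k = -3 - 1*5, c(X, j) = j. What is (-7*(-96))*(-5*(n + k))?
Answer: 77280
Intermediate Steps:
k = -8 (k = -3 - 5 = -8)
n = -15 (n = 5*(-3 + 0) = 5*(-3) = -15)
(-7*(-96))*(-5*(n + k)) = (-7*(-96))*(-5*(-15 - 8)) = 672*(-5*(-23)) = 672*115 = 77280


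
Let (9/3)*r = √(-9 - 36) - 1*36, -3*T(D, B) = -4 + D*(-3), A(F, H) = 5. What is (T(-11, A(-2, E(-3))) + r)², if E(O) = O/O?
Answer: 4180/9 - 130*I*√5/3 ≈ 464.44 - 96.896*I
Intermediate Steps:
E(O) = 1
T(D, B) = 4/3 + D (T(D, B) = -(-4 + D*(-3))/3 = -(-4 - 3*D)/3 = 4/3 + D)
r = -12 + I*√5 (r = (√(-9 - 36) - 1*36)/3 = (√(-45) - 36)/3 = (3*I*√5 - 36)/3 = (-36 + 3*I*√5)/3 = -12 + I*√5 ≈ -12.0 + 2.2361*I)
(T(-11, A(-2, E(-3))) + r)² = ((4/3 - 11) + (-12 + I*√5))² = (-29/3 + (-12 + I*√5))² = (-65/3 + I*√5)²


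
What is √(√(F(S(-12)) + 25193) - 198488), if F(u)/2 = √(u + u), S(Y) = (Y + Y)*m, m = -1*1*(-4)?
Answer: √(-198488 + √(25193 + 16*I*√3)) ≈ 0.e-4 + 445.34*I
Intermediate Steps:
m = 4 (m = -1*(-4) = 4)
S(Y) = 8*Y (S(Y) = (Y + Y)*4 = (2*Y)*4 = 8*Y)
F(u) = 2*√2*√u (F(u) = 2*√(u + u) = 2*√(2*u) = 2*(√2*√u) = 2*√2*√u)
√(√(F(S(-12)) + 25193) - 198488) = √(√(2*√2*√(8*(-12)) + 25193) - 198488) = √(√(2*√2*√(-96) + 25193) - 198488) = √(√(2*√2*(4*I*√6) + 25193) - 198488) = √(√(16*I*√3 + 25193) - 198488) = √(√(25193 + 16*I*√3) - 198488) = √(-198488 + √(25193 + 16*I*√3))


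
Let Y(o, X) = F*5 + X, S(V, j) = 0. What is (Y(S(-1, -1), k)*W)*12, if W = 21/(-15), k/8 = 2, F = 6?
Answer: -3864/5 ≈ -772.80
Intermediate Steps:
k = 16 (k = 8*2 = 16)
Y(o, X) = 30 + X (Y(o, X) = 6*5 + X = 30 + X)
W = -7/5 (W = 21*(-1/15) = -7/5 ≈ -1.4000)
(Y(S(-1, -1), k)*W)*12 = ((30 + 16)*(-7/5))*12 = (46*(-7/5))*12 = -322/5*12 = -3864/5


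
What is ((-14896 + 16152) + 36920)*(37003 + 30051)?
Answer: 2559853504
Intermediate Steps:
((-14896 + 16152) + 36920)*(37003 + 30051) = (1256 + 36920)*67054 = 38176*67054 = 2559853504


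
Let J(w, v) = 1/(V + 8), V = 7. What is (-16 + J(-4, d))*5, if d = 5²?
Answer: -239/3 ≈ -79.667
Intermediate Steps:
d = 25
J(w, v) = 1/15 (J(w, v) = 1/(7 + 8) = 1/15)
(-16 + J(-4, d))*5 = (-16 + 1/15)*5 = -239/15*5 = -239/3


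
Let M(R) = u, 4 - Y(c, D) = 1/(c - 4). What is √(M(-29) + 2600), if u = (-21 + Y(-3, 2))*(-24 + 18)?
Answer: 2*√33089/7 ≈ 51.973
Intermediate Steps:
Y(c, D) = 4 - 1/(-4 + c) (Y(c, D) = 4 - 1/(c - 4) = 4 - 1/(-4 + c))
u = 708/7 (u = (-21 + (-17 + 4*(-3))/(-4 - 3))*(-24 + 18) = (-21 + (-17 - 12)/(-7))*(-6) = (-21 - ⅐*(-29))*(-6) = (-21 + 29/7)*(-6) = -118/7*(-6) = 708/7 ≈ 101.14)
M(R) = 708/7
√(M(-29) + 2600) = √(708/7 + 2600) = √(18908/7) = 2*√33089/7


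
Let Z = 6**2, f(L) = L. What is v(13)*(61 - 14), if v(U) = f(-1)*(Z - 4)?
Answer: -1504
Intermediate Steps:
Z = 36
v(U) = -32 (v(U) = -(36 - 4) = -1*32 = -32)
v(13)*(61 - 14) = -32*(61 - 14) = -32*47 = -1504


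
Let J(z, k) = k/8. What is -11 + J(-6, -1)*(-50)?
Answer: -19/4 ≈ -4.7500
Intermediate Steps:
J(z, k) = k/8 (J(z, k) = k*(⅛) = k/8)
-11 + J(-6, -1)*(-50) = -11 + ((⅛)*(-1))*(-50) = -11 - ⅛*(-50) = -11 + 25/4 = -19/4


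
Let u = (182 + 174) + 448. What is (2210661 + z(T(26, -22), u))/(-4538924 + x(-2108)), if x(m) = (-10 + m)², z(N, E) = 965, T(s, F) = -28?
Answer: -1105813/26500 ≈ -41.729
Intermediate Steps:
u = 804 (u = 356 + 448 = 804)
(2210661 + z(T(26, -22), u))/(-4538924 + x(-2108)) = (2210661 + 965)/(-4538924 + (-10 - 2108)²) = 2211626/(-4538924 + (-2118)²) = 2211626/(-4538924 + 4485924) = 2211626/(-53000) = 2211626*(-1/53000) = -1105813/26500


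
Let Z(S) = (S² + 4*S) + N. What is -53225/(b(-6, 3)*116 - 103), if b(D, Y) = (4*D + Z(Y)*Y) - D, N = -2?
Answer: -53225/4421 ≈ -12.039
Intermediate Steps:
Z(S) = -2 + S² + 4*S (Z(S) = (S² + 4*S) - 2 = -2 + S² + 4*S)
b(D, Y) = 3*D + Y*(-2 + Y² + 4*Y) (b(D, Y) = (4*D + (-2 + Y² + 4*Y)*Y) - D = (4*D + Y*(-2 + Y² + 4*Y)) - D = 3*D + Y*(-2 + Y² + 4*Y))
-53225/(b(-6, 3)*116 - 103) = -53225/((3*(-6) + 3*(-2 + 3² + 4*3))*116 - 103) = -53225/((-18 + 3*(-2 + 9 + 12))*116 - 103) = -53225/((-18 + 3*19)*116 - 103) = -53225/((-18 + 57)*116 - 103) = -53225/(39*116 - 103) = -53225/(4524 - 103) = -53225/4421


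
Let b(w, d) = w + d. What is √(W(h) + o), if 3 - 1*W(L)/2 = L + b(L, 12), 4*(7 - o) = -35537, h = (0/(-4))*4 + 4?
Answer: √35429/2 ≈ 94.113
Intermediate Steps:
b(w, d) = d + w
h = 4 (h = (0*(-¼))*4 + 4 = 0*4 + 4 = 0 + 4 = 4)
o = 35565/4 (o = 7 - ¼*(-35537) = 7 + 35537/4 = 35565/4 ≈ 8891.3)
W(L) = -18 - 4*L (W(L) = 6 - 2*(L + (12 + L)) = 6 - 2*(12 + 2*L) = 6 + (-24 - 4*L) = -18 - 4*L)
√(W(h) + o) = √((-18 - 4*4) + 35565/4) = √((-18 - 16) + 35565/4) = √(-34 + 35565/4) = √(35429/4) = √35429/2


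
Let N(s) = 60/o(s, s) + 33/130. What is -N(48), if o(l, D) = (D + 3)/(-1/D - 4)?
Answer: 59359/13260 ≈ 4.4765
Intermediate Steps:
o(l, D) = (3 + D)/(-4 - 1/D)
N(s) = 33/130 - 60*(1 + 4*s)/(s*(3 + s)) (N(s) = 60/((-s*(3 + s)/(1 + 4*s))) + 33/130 = 60*(-(1 + 4*s)/(s*(3 + s))) + 33*(1/130) = -60*(1 + 4*s)/(s*(3 + s)) + 33/130 = 33/130 - 60*(1 + 4*s)/(s*(3 + s)))
-N(48) = -3*(-2600 - 10367*48 + 11*48²)/(130*48*(3 + 48)) = -3*(-2600 - 497616 + 11*2304)/(130*48*51) = -3*(-2600 - 497616 + 25344)/(130*48*51) = -3*(-474872)/(130*48*51) = -1*(-59359/13260) = 59359/13260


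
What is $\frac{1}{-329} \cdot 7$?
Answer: $- \frac{1}{47} \approx -0.021277$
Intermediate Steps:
$\frac{1}{-329} \cdot 7 = \left(- \frac{1}{329}\right) 7 = - \frac{1}{47}$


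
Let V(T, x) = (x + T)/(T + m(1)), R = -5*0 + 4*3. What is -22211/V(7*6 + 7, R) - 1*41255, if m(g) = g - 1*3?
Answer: -3560472/61 ≈ -58368.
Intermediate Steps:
m(g) = -3 + g (m(g) = g - 3 = -3 + g)
R = 12 (R = 0 + 12 = 12)
V(T, x) = (T + x)/(-2 + T) (V(T, x) = (x + T)/(T + (-3 + 1)) = (T + x)/(T - 2) = (T + x)/(-2 + T))
-22211/V(7*6 + 7, R) - 1*41255 = -22211*(-2 + (7*6 + 7))/((7*6 + 7) + 12) - 1*41255 = -22211*(-2 + (42 + 7))/((42 + 7) + 12) - 41255 = -22211*(-2 + 49)/(49 + 12) - 41255 = -22211/(61/47) - 41255 = -22211/((1/47)*61) - 41255 = -22211/61/47 - 41255 = -22211*47/61 - 41255 = -1043917/61 - 41255 = -3560472/61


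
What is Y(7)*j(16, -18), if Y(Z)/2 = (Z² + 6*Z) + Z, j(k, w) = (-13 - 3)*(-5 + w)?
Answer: 72128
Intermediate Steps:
j(k, w) = 80 - 16*w (j(k, w) = -16*(-5 + w) = 80 - 16*w)
Y(Z) = 2*Z² + 14*Z (Y(Z) = 2*((Z² + 6*Z) + Z) = 2*(Z² + 7*Z) = 2*Z² + 14*Z)
Y(7)*j(16, -18) = (2*7*(7 + 7))*(80 - 16*(-18)) = (2*7*14)*(80 + 288) = 196*368 = 72128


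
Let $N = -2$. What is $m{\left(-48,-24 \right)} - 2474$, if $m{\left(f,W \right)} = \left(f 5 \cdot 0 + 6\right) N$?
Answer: $-2486$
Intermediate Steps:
$m{\left(f,W \right)} = -12$ ($m{\left(f,W \right)} = \left(f 5 \cdot 0 + 6\right) \left(-2\right) = \left(5 f 0 + 6\right) \left(-2\right) = \left(0 + 6\right) \left(-2\right) = 6 \left(-2\right) = -12$)
$m{\left(-48,-24 \right)} - 2474 = -12 - 2474 = -2486$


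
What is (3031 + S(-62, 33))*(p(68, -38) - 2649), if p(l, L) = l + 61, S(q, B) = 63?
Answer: -7796880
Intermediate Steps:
p(l, L) = 61 + l
(3031 + S(-62, 33))*(p(68, -38) - 2649) = (3031 + 63)*((61 + 68) - 2649) = 3094*(129 - 2649) = 3094*(-2520) = -7796880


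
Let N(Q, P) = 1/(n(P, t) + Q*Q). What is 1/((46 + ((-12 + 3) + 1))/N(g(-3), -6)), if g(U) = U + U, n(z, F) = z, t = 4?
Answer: 1/1140 ≈ 0.00087719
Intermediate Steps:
g(U) = 2*U
N(Q, P) = 1/(P + Q²) (N(Q, P) = 1/(P + Q*Q) = 1/(P + Q²))
1/((46 + ((-12 + 3) + 1))/N(g(-3), -6)) = 1/((46 + ((-12 + 3) + 1))/(1/(-6 + (2*(-3))²))) = 1/((46 + (-9 + 1))/(1/(-6 + (-6)²))) = 1/((46 - 8)/(1/(-6 + 36))) = 1/(38/1/30) = 1/(38/(1/30)) = 1/(30*38) = 1/1140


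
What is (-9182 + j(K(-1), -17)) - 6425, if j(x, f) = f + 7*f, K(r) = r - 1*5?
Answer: -15743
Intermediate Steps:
K(r) = -5 + r (K(r) = r - 5 = -5 + r)
j(x, f) = 8*f
(-9182 + j(K(-1), -17)) - 6425 = (-9182 + 8*(-17)) - 6425 = (-9182 - 136) - 6425 = -9318 - 6425 = -15743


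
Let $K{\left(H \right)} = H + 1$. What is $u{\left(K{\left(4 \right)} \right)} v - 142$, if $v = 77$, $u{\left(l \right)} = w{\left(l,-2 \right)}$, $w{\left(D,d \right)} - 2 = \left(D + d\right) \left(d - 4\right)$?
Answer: $-1374$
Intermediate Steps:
$K{\left(H \right)} = 1 + H$
$w{\left(D,d \right)} = 2 + \left(-4 + d\right) \left(D + d\right)$ ($w{\left(D,d \right)} = 2 + \left(D + d\right) \left(d - 4\right) = 2 + \left(D + d\right) \left(-4 + d\right) = 2 + \left(-4 + d\right) \left(D + d\right)$)
$u{\left(l \right)} = 14 - 6 l$ ($u{\left(l \right)} = 2 + \left(-2\right)^{2} - 4 l - -8 + l \left(-2\right) = 2 + 4 - 4 l + 8 - 2 l = 14 - 6 l$)
$u{\left(K{\left(4 \right)} \right)} v - 142 = \left(14 - 6 \left(1 + 4\right)\right) 77 - 142 = \left(14 - 30\right) 77 - 142 = \left(-16\right) 77 - 142 = -1232 - 142 = -1374$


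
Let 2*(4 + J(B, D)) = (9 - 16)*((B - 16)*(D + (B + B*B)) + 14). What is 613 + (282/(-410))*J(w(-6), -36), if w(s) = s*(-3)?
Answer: 87032/41 ≈ 2122.7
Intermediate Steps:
w(s) = -3*s
J(B, D) = -53 - 7*(-16 + B)*(B + D + B²)/2 (J(B, D) = -4 + ((9 - 16)*((B - 16)*(D + (B + B*B)) + 14))/2 = -4 + (-7*((-16 + B)*(D + (B + B²)) + 14))/2 = -4 + (-7*((-16 + B)*(B + D + B²) + 14))/2 = -4 + (-7*(14 + (-16 + B)*(B + D + B²)))/2 = -4 + (-98 - 7*(-16 + B)*(B + D + B²))/2 = -4 + (-49 - 7*(-16 + B)*(B + D + B²)/2) = -53 - 7*(-16 + B)*(B + D + B²)/2)
613 + (282/(-410))*J(w(-6), -36) = 613 + (282/(-410))*(-53 + 56*(-3*(-6)) + 56*(-36) - 7*(-3*(-6))³/2 + 105*(-3*(-6))²/2 - 7/2*(-3*(-6))*(-36)) = 613 + (282*(-1/410))*(-53 + 56*18 - 2016 - 7/2*18³ + (105/2)*18² - 7/2*18*(-36)) = 613 - 141*(-53 + 1008 - 2016 - 7/2*5832 + (105/2)*324 + 2268)/205 = 613 - 141*(-53 + 1008 - 2016 - 20412 + 17010 + 2268)/205 = 613 - 141/205*(-2195) = 613 + 61899/41 = 87032/41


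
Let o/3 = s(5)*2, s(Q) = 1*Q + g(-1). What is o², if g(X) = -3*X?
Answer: 2304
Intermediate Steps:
s(Q) = 3 + Q (s(Q) = 1*Q - 3*(-1) = Q + 3 = 3 + Q)
o = 48 (o = 3*((3 + 5)*2) = 3*(8*2) = 3*16 = 48)
o² = 48² = 2304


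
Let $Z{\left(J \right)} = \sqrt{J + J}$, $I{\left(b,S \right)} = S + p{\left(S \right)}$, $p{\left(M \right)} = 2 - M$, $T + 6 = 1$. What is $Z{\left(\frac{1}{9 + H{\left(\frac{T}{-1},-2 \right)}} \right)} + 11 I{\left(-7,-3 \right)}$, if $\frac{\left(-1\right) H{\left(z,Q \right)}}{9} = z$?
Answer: $22 + \frac{i \sqrt{2}}{6} \approx 22.0 + 0.2357 i$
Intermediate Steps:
$T = -5$ ($T = -6 + 1 = -5$)
$H{\left(z,Q \right)} = - 9 z$
$I{\left(b,S \right)} = 2$ ($I{\left(b,S \right)} = S - \left(-2 + S\right) = 2$)
$Z{\left(J \right)} = \sqrt{2} \sqrt{J}$ ($Z{\left(J \right)} = \sqrt{2 J} = \sqrt{2} \sqrt{J}$)
$Z{\left(\frac{1}{9 + H{\left(\frac{T}{-1},-2 \right)}} \right)} + 11 I{\left(-7,-3 \right)} = \sqrt{2} \sqrt{\frac{1}{9 - 9 \left(- \frac{5}{-1}\right)}} + 11 \cdot 2 = \sqrt{2} \sqrt{\frac{1}{9 - 9 \left(\left(-5\right) \left(-1\right)\right)}} + 22 = \sqrt{2} \sqrt{\frac{1}{9 - 45}} + 22 = \sqrt{2} \sqrt{\frac{1}{-36}} + 22 = \sqrt{2} \sqrt{- \frac{1}{36}} + 22 = \sqrt{2} \frac{i}{6} + 22 = \frac{i \sqrt{2}}{6} + 22 = 22 + \frac{i \sqrt{2}}{6}$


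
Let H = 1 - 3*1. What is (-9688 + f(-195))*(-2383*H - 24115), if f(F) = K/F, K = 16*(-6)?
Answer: 12183833112/65 ≈ 1.8744e+8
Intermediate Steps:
H = -2 (H = 1 - 3 = -2)
K = -96
f(F) = -96/F
(-9688 + f(-195))*(-2383*H - 24115) = (-9688 - 96/(-195))*(-2383*(-2) - 24115) = (-9688 - 96*(-1/195))*(4766 - 24115) = (-9688 + 32/65)*(-19349) = -629688/65*(-19349) = 12183833112/65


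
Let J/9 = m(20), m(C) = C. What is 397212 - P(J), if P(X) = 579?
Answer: 396633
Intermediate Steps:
J = 180 (J = 9*20 = 180)
397212 - P(J) = 397212 - 1*579 = 397212 - 579 = 396633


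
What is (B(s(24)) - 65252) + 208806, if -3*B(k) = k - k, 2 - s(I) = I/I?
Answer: 143554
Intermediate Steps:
s(I) = 1 (s(I) = 2 - I/I = 2 - 1*1 = 2 - 1 = 1)
B(k) = 0 (B(k) = -(k - k)/3 = -1/3*0 = 0)
(B(s(24)) - 65252) + 208806 = (0 - 65252) + 208806 = -65252 + 208806 = 143554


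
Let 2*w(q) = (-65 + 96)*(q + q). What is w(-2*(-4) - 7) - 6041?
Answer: -6010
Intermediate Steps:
w(q) = 31*q (w(q) = ((-65 + 96)*(q + q))/2 = (31*(2*q))/2 = (62*q)/2 = 31*q)
w(-2*(-4) - 7) - 6041 = 31*(-2*(-4) - 7) - 6041 = 31*(8 - 7) - 6041 = 31*1 - 6041 = 31 - 6041 = -6010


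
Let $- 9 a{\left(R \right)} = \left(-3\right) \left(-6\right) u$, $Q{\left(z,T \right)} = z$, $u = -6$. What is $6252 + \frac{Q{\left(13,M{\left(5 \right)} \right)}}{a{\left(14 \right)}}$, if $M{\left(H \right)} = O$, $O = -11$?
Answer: $\frac{75037}{12} \approx 6253.1$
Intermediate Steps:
$M{\left(H \right)} = -11$
$a{\left(R \right)} = 12$ ($a{\left(R \right)} = - \frac{\left(-3\right) \left(-6\right) \left(-6\right)}{9} = - \frac{18 \left(-6\right)}{9} = \left(- \frac{1}{9}\right) \left(-108\right) = 12$)
$6252 + \frac{Q{\left(13,M{\left(5 \right)} \right)}}{a{\left(14 \right)}} = 6252 + \frac{13}{12} = \frac{75037}{12}$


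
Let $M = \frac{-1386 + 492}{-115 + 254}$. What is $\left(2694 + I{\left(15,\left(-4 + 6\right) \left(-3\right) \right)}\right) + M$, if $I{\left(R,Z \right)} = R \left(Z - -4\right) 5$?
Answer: $\frac{352722}{139} \approx 2537.6$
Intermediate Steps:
$I{\left(R,Z \right)} = 5 R \left(4 + Z\right)$ ($I{\left(R,Z \right)} = R \left(Z + 4\right) 5 = R \left(4 + Z\right) 5 = 5 R \left(4 + Z\right)$)
$M = - \frac{894}{139} \approx -6.4317$
$\left(2694 + I{\left(15,\left(-4 + 6\right) \left(-3\right) \right)}\right) + M = \left(2694 + 5 \cdot 15 \left(4 + \left(-4 + 6\right) \left(-3\right)\right)\right) - \frac{894}{139} = \left(2694 + 5 \cdot 15 \left(4 + 2 \left(-3\right)\right)\right) - \frac{894}{139} = \left(2694 + 5 \cdot 15 \left(4 - 6\right)\right) - \frac{894}{139} = \left(2694 + 5 \cdot 15 \left(-2\right)\right) - \frac{894}{139} = \left(2694 - 150\right) - \frac{894}{139} = 2544 - \frac{894}{139} = \frac{352722}{139}$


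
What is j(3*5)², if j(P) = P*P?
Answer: 50625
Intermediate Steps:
j(P) = P²
j(3*5)² = ((3*5)²)² = (15²)² = 225² = 50625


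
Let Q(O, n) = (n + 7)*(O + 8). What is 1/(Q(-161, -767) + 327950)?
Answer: 1/444230 ≈ 2.2511e-6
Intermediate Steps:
Q(O, n) = (7 + n)*(8 + O)
1/(Q(-161, -767) + 327950) = 1/((56 + 7*(-161) + 8*(-767) - 161*(-767)) + 327950) = 1/((56 - 1127 - 6136 + 123487) + 327950) = 1/(116280 + 327950) = 1/444230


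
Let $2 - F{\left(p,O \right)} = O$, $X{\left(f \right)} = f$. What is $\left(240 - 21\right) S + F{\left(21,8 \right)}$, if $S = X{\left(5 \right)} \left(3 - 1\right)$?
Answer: $2184$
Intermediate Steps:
$F{\left(p,O \right)} = 2 - O$
$S = 10$ ($S = 5 \left(3 - 1\right) = 5 \cdot 2 = 10$)
$\left(240 - 21\right) S + F{\left(21,8 \right)} = \left(240 - 21\right) 10 + \left(2 - 8\right) = 219 \cdot 10 - 6 = 2190 - 6 = 2184$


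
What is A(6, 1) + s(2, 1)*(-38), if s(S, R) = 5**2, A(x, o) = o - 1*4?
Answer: -953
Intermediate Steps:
A(x, o) = -4 + o (A(x, o) = o - 4 = -4 + o)
s(S, R) = 25
A(6, 1) + s(2, 1)*(-38) = (-4 + 1) + 25*(-38) = -3 - 950 = -953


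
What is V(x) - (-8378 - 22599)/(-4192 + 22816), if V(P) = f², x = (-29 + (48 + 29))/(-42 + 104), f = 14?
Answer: 3681281/18624 ≈ 197.66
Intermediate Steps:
x = 24/31 (x = (-29 + 77)/62 = 48*(1/62) = 24/31 ≈ 0.77419)
V(P) = 196 (V(P) = 14² = 196)
V(x) - (-8378 - 22599)/(-4192 + 22816) = 196 - (-8378 - 22599)/(-4192 + 22816) = 196 - (-30977)/18624 = 196 - 1*(-30977/18624) = 196 + 30977/18624 = 3681281/18624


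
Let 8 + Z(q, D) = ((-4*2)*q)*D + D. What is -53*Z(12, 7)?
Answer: 35669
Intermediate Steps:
Z(q, D) = -8 + D - 8*D*q (Z(q, D) = -8 + (((-4*2)*q)*D + D) = -8 + ((-8*q)*D + D) = -8 + (-8*D*q + D) = -8 + (D - 8*D*q) = -8 + D - 8*D*q)
-53*Z(12, 7) = -53*(-8 + 7 - 8*7*12) = -53*(-8 + 7 - 672) = -53*(-673) = 35669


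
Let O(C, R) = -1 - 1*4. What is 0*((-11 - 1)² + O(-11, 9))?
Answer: 0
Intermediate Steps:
O(C, R) = -5 (O(C, R) = -1 - 4 = -5)
0*((-11 - 1)² + O(-11, 9)) = 0*((-11 - 1)² - 5) = 0*((-12)² - 5) = 0*(144 - 5) = 0*139 = 0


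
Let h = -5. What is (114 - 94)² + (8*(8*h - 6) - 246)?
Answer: -214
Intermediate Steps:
(114 - 94)² + (8*(8*h - 6) - 246) = (114 - 94)² + (8*(8*(-5) - 6) - 246) = 20² + (8*(-40 - 6) - 246) = 400 + (8*(-46) - 246) = 400 + (-368 - 246) = 400 - 614 = -214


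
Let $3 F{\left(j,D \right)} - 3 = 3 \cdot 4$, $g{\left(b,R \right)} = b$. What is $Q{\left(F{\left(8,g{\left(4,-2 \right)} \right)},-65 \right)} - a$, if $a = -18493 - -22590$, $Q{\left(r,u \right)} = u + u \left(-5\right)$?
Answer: $-3837$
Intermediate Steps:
$F{\left(j,D \right)} = 5$ ($F{\left(j,D \right)} = 1 + \frac{3 \cdot 4}{3} = 1 + \frac{1}{3} \cdot 12 = 1 + 4 = 5$)
$Q{\left(r,u \right)} = - 4 u$ ($Q{\left(r,u \right)} = u - 5 u = - 4 u$)
$a = 4097$ ($a = -18493 + 22590 = 4097$)
$Q{\left(F{\left(8,g{\left(4,-2 \right)} \right)},-65 \right)} - a = \left(-4\right) \left(-65\right) - 4097 = 260 - 4097 = -3837$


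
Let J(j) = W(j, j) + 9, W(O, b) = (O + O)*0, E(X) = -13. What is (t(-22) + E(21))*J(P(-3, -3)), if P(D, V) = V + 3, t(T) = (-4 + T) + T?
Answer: -549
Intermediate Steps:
t(T) = -4 + 2*T
P(D, V) = 3 + V
W(O, b) = 0 (W(O, b) = (2*O)*0 = 0)
J(j) = 9 (J(j) = 0 + 9 = 9)
(t(-22) + E(21))*J(P(-3, -3)) = ((-4 + 2*(-22)) - 13)*9 = ((-4 - 44) - 13)*9 = (-48 - 13)*9 = -61*9 = -549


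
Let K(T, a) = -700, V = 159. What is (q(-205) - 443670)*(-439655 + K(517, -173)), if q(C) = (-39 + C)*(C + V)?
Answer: 190429758330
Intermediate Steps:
q(C) = (-39 + C)*(159 + C) (q(C) = (-39 + C)*(C + 159) = (-39 + C)*(159 + C))
(q(-205) - 443670)*(-439655 + K(517, -173)) = ((-6201 + (-205)**2 + 120*(-205)) - 443670)*(-439655 - 700) = ((-6201 + 42025 - 24600) - 443670)*(-440355) = (11224 - 443670)*(-440355) = -432446*(-440355) = 190429758330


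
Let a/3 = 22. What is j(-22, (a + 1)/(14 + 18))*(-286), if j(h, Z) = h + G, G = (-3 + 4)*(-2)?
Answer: 6864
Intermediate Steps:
a = 66 (a = 3*22 = 66)
G = -2 (G = 1*(-2) = -2)
j(h, Z) = -2 + h (j(h, Z) = h - 2 = -2 + h)
j(-22, (a + 1)/(14 + 18))*(-286) = (-2 - 22)*(-286) = -24*(-286) = 6864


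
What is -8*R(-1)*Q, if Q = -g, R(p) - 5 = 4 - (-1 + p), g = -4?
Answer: -352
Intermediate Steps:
R(p) = 10 - p (R(p) = 5 + (4 - (-1 + p)) = 5 + (4 + (1 - p)) = 5 + (5 - p) = 10 - p)
Q = 4 (Q = -1*(-4) = 4)
-8*R(-1)*Q = -8*(10 - 1*(-1))*4 = -8*(10 + 1)*4 = -88*4 = -8*44 = -352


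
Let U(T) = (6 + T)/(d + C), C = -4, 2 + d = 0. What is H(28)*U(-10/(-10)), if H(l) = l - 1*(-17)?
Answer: -105/2 ≈ -52.500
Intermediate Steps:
d = -2 (d = -2 + 0 = -2)
U(T) = -1 - T/6 (U(T) = (6 + T)/(-2 - 4) = (6 + T)/(-6) = (6 + T)*(-⅙) = -1 - T/6)
H(l) = 17 + l (H(l) = l + 17 = 17 + l)
H(28)*U(-10/(-10)) = (17 + 28)*(-1 - (-5)/(3*(-10))) = 45*(-1 - (-5)*(-1)/(3*10)) = 45*(-1 - ⅙*1) = 45*(-1 - ⅙) = 45*(-7/6) = -105/2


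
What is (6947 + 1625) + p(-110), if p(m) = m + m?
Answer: 8352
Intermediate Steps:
p(m) = 2*m
(6947 + 1625) + p(-110) = (6947 + 1625) + 2*(-110) = 8572 - 220 = 8352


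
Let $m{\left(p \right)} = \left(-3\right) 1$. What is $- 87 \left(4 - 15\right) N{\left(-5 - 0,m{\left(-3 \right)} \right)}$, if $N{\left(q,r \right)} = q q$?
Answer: $23925$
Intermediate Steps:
$m{\left(p \right)} = -3$
$N{\left(q,r \right)} = q^{2}$
$- 87 \left(4 - 15\right) N{\left(-5 - 0,m{\left(-3 \right)} \right)} = - 87 \left(4 - 15\right) \left(-5 - 0\right)^{2} = - 87 \left(4 - 15\right) \left(-5 + 0\right)^{2} = \left(-87\right) \left(-11\right) \left(-5\right)^{2} = 957 \cdot 25 = 23925$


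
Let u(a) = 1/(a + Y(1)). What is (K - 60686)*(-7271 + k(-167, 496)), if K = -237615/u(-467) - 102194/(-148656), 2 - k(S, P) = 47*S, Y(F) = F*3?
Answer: 1187608163004505/18582 ≈ 6.3912e+10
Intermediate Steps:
Y(F) = 3*F
k(S, P) = 2 - 47*S
u(a) = 1/(3 + a) (u(a) = 1/(a + 3*1) = 1/(a + 3) = 1/(3 + a))
K = 8194911793177/74328 (K = -237615/(1/(3 - 467)) - 102194/(-148656) = -237615/(1/(-464)) - 102194*(-1/148656) = -237615/(-1/464) + 51097/74328 = -237615*(-464) + 51097/74328 = 110253360 + 51097/74328 = 8194911793177/74328 ≈ 1.1025e+8)
(K - 60686)*(-7271 + k(-167, 496)) = (8194911793177/74328 - 60686)*(-7271 + (2 - 47*(-167))) = 8190401124169*(-7271 + (2 + 7849))/74328 = 8190401124169*(-7271 + 7851)/74328 = (8190401124169/74328)*580 = 1187608163004505/18582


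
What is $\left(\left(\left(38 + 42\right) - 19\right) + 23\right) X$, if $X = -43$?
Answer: $-3612$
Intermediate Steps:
$\left(\left(\left(38 + 42\right) - 19\right) + 23\right) X = \left(\left(\left(38 + 42\right) - 19\right) + 23\right) \left(-43\right) = \left(\left(80 - 19\right) + 23\right) \left(-43\right) = \left(61 + 23\right) \left(-43\right) = 84 \left(-43\right) = -3612$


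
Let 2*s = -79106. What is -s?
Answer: 39553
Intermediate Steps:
s = -39553 (s = (1/2)*(-79106) = -39553)
-s = -1*(-39553) = 39553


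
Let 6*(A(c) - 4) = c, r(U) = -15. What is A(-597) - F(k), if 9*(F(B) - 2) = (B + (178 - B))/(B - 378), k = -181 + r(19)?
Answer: -503507/5166 ≈ -97.466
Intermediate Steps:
A(c) = 4 + c/6
k = -196 (k = -181 - 15 = -196)
F(B) = 2 + 178/(9*(-378 + B)) (F(B) = 2 + ((B + (178 - B))/(B - 378))/9 = 2 + (178/(-378 + B))/9 = 2 + 178/(9*(-378 + B)))
A(-597) - F(k) = (4 + (⅙)*(-597)) - 2*(-3313 + 9*(-196))/(9*(-378 - 196)) = (4 - 199/2) - 2*(-3313 - 1764)/(9*(-574)) = -191/2 - 2*(-1)*(-5077)/(9*574) = -191/2 - 1*5077/2583 = -191/2 - 5077/2583 = -503507/5166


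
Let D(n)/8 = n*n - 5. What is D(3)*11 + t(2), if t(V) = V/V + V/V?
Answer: 354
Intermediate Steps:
D(n) = -40 + 8*n**2 (D(n) = 8*(n*n - 5) = 8*(n**2 - 5) = 8*(-5 + n**2) = -40 + 8*n**2)
t(V) = 2 (t(V) = 1 + 1 = 2)
D(3)*11 + t(2) = (-40 + 8*3**2)*11 + 2 = (-40 + 8*9)*11 + 2 = (-40 + 72)*11 + 2 = 32*11 + 2 = 352 + 2 = 354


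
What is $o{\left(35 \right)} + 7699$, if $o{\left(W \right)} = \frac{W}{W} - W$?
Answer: $7665$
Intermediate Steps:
$o{\left(W \right)} = 1 - W$
$o{\left(35 \right)} + 7699 = \left(1 - 35\right) + 7699 = -34 + 7699 = 7665$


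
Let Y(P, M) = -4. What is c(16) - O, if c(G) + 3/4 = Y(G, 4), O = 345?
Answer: -1399/4 ≈ -349.75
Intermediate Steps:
c(G) = -19/4 (c(G) = -3/4 - 4 = -19/4)
c(16) - O = -19/4 - 1*345 = -19/4 - 345 = -1399/4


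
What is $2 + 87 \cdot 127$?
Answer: $11051$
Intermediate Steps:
$2 + 87 \cdot 127 = 2 + 11049 = 11051$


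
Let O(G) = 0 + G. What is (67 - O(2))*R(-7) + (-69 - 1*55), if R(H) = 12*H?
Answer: -5584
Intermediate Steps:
O(G) = G
(67 - O(2))*R(-7) + (-69 - 1*55) = (67 - 1*2)*(12*(-7)) + (-69 - 1*55) = (67 - 2)*(-84) + (-69 - 55) = 65*(-84) - 124 = -5460 - 124 = -5584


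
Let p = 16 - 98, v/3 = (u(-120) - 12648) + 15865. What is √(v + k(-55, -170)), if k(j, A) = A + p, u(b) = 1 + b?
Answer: √9042 ≈ 95.089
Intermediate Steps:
v = 9294 (v = 3*(((1 - 120) - 12648) + 15865) = 3*((-119 - 12648) + 15865) = 3*(-12767 + 15865) = 3*3098 = 9294)
p = -82
k(j, A) = -82 + A (k(j, A) = A - 82 = -82 + A)
√(v + k(-55, -170)) = √(9294 + (-82 - 170)) = √(9294 - 252) = √9042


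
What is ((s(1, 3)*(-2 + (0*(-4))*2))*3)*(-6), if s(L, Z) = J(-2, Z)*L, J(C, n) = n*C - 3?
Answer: -324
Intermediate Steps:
J(C, n) = -3 + C*n (J(C, n) = C*n - 3 = -3 + C*n)
s(L, Z) = L*(-3 - 2*Z) (s(L, Z) = (-3 - 2*Z)*L = L*(-3 - 2*Z))
((s(1, 3)*(-2 + (0*(-4))*2))*3)*(-6) = (((-1*1*(3 + 2*3))*(-2 + (0*(-4))*2))*3)*(-6) = (((-1*1*(3 + 6))*(-2 + 0*2))*3)*(-6) = (((-1*1*9)*(-2 + 0))*3)*(-6) = (-9*(-2)*3)*(-6) = (18*3)*(-6) = 54*(-6) = -324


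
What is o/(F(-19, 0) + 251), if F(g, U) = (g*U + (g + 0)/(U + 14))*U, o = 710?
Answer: 710/251 ≈ 2.8287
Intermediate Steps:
F(g, U) = U*(U*g + g/(14 + U)) (F(g, U) = (U*g + g/(14 + U))*U = U*(U*g + g/(14 + U)))
o/(F(-19, 0) + 251) = 710/(0*(-19)*(1 + 0² + 14*0)/(14 + 0) + 251) = 710/(0*(-19)*(1 + 0 + 0)/14 + 251) = 710/(0*(-19)*(1/14)*1 + 251) = 710/(0 + 251) = 710/251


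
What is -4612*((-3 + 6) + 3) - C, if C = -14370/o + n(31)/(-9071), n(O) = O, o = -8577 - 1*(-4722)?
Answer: -64518949035/2331247 ≈ -27676.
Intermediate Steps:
o = -3855 (o = -8577 + 4722 = -3855)
C = 8682051/2331247 (C = -14370/(-3855) + 31/(-9071) = -14370*(-1/3855) + 31*(-1/9071) = 958/257 - 31/9071 = 8682051/2331247 ≈ 3.7242)
-4612*((-3 + 6) + 3) - C = -4612*((-3 + 6) + 3) - 1*8682051/2331247 = -4612*(3 + 3) - 8682051/2331247 = -4612*6 - 8682051/2331247 = -27672 - 8682051/2331247 = -64518949035/2331247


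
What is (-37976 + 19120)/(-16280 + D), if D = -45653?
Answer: 18856/61933 ≈ 0.30446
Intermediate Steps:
(-37976 + 19120)/(-16280 + D) = (-37976 + 19120)/(-16280 - 45653) = -18856/(-61933) = -18856*(-1/61933) = 18856/61933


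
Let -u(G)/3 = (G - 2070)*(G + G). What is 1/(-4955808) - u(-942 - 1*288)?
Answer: 120693748031999/4955808 ≈ 2.4354e+7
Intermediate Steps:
u(G) = -6*G*(-2070 + G) (u(G) = -3*(G - 2070)*(G + G) = -3*(-2070 + G)*2*G = -6*G*(-2070 + G))
1/(-4955808) - u(-942 - 1*288) = 1/(-4955808) - 6*(-942 - 1*288)*(2070 - (-942 - 1*288)) = -1/4955808 - 6*(-942 - 288)*(2070 - (-942 - 288)) = -1/4955808 - 6*(-1230)*(2070 - 1*(-1230)) = -1/4955808 - 6*(-1230)*(2070 + 1230) = -1/4955808 - 6*(-1230)*3300 = -1/4955808 - 1*(-24354000) = -1/4955808 + 24354000 = 120693748031999/4955808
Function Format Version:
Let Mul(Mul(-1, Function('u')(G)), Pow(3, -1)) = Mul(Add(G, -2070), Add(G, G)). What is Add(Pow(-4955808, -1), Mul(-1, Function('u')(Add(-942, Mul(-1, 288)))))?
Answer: Rational(120693748031999, 4955808) ≈ 2.4354e+7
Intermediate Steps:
Function('u')(G) = Mul(-6, G, Add(-2070, G)) (Function('u')(G) = Mul(-3, Mul(Add(G, -2070), Add(G, G))) = Mul(-3, Mul(Add(-2070, G), Mul(2, G))) = Mul(-3, Mul(2, G, Add(-2070, G))) = Mul(-6, G, Add(-2070, G)))
Add(Pow(-4955808, -1), Mul(-1, Function('u')(Add(-942, Mul(-1, 288))))) = Add(Pow(-4955808, -1), Mul(-1, Mul(6, Add(-942, Mul(-1, 288)), Add(2070, Mul(-1, Add(-942, Mul(-1, 288))))))) = Add(Rational(-1, 4955808), Mul(-1, Mul(6, Add(-942, -288), Add(2070, Mul(-1, Add(-942, -288)))))) = Add(Rational(-1, 4955808), Mul(-1, Mul(6, -1230, Add(2070, Mul(-1, -1230))))) = Add(Rational(-1, 4955808), Mul(-1, Mul(6, -1230, Add(2070, 1230)))) = Add(Rational(-1, 4955808), Mul(-1, Mul(6, -1230, 3300))) = Add(Rational(-1, 4955808), Mul(-1, -24354000)) = Add(Rational(-1, 4955808), 24354000) = Rational(120693748031999, 4955808)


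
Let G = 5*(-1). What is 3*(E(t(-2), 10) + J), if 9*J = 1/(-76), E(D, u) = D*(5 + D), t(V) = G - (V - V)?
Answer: -1/228 ≈ -0.0043860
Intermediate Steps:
G = -5
t(V) = -5 (t(V) = -5 - (V - V) = -5 - 1*0 = -5 + 0 = -5)
J = -1/684 (J = (1/9)/(-76) = (1/9)*(-1/76) = -1/684 ≈ -0.0014620)
3*(E(t(-2), 10) + J) = 3*(-5*(5 - 5) - 1/684) = 3*(-5*0 - 1/684) = 3*(0 - 1/684) = 3*(-1/684) = -1/228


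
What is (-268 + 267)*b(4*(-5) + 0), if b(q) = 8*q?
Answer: 160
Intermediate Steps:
(-268 + 267)*b(4*(-5) + 0) = (-268 + 267)*(8*(4*(-5) + 0)) = -8*(-20 + 0) = -8*(-20) = -1*(-160) = 160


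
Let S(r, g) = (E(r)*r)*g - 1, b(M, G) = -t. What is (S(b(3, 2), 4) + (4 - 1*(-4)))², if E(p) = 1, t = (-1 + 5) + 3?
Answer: 441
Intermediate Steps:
t = 7 (t = 4 + 3 = 7)
b(M, G) = -7 (b(M, G) = -1*7 = -7)
S(r, g) = -1 + g*r (S(r, g) = (1*r)*g - 1 = r*g - 1 = g*r - 1 = -1 + g*r)
(S(b(3, 2), 4) + (4 - 1*(-4)))² = ((-1 + 4*(-7)) + (4 - 1*(-4)))² = ((-1 - 28) + (4 + 4))² = (-29 + 8)² = (-21)² = 441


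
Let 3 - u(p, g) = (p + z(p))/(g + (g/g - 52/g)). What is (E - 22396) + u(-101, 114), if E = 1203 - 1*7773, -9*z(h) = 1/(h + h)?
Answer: -114590764039/3956574 ≈ -28962.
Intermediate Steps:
z(h) = -1/(18*h) (z(h) = -1/(9*(h + h)) = -1/(2*h)/9 = -1/(18*h))
u(p, g) = 3 - (p - 1/(18*p))/(1 + g - 52/g) (u(p, g) = 3 - (p - 1/(18*p))/(g + (g/g - 52/g)) = 3 - (p - 1/(18*p))/(g + (1 - 52/g)) = 3 - (p - 1/(18*p))/(1 + g - 52/g))
E = -6570 (E = 1203 - 7773 = -6570)
(E - 22396) + u(-101, 114) = (-6570 - 22396) + ((1/18)*114 - 1*(-101)*(156 - 3*114 - 3*114² + 114*(-101)))/((-101)*(-52 + 114 + 114²)) = -28966 - (19/3 - 1*(-101)*(156 - 342 - 3*12996 - 11514))/(101*(-52 + 114 + 12996)) = -28966 - 1/101*(19/3 - 1*(-101)*(156 - 342 - 38988 - 11514))/13058 = -28966 - 1/101*1/13058*(19/3 - 1*(-101)*(-50688)) = -28966 - 1/101*1/13058*(19/3 - 5119488) = -28966 - 1/101*1/13058*(-15358445/3) = -28966 + 15358445/3956574 = -114590764039/3956574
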